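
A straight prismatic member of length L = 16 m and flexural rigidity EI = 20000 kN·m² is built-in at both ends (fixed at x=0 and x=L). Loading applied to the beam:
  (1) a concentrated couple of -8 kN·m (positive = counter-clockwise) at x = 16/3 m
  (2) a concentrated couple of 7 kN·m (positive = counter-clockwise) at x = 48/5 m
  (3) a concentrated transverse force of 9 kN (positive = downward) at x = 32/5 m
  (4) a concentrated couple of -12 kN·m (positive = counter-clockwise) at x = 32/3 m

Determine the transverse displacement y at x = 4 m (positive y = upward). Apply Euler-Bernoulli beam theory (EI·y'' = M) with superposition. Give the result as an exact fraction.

y(4) = -2831/562500 m

Load 1 — applied couple M₀=-8 kN·m at a=16/3 m (b=L-a=32/3):
  y_1 = (R_Ax³/6 - M_Ax²/2)/EI  [x≤a] with R_A=-2/3, M_A=0 = ((-2/3)·4³/6 - 0·4²/2)/20000 = -2/5625 m
Load 2 — applied couple M₀=7 kN·m at a=48/5 m (b=L-a=32/5):
  y_2 = (R_Ax³/6 - M_Ax²/2)/EI  [x≤a] with R_A=63/100, M_A=56/25 = ((63/100)·4³/6 - (56/25)·4²/2)/20000 = -7/12500 m
Load 3 — point force P=9 kN at a=32/5 m (b=L-a=48/5):
  y_3 = -Pb²x²(3aL-(3a+b)x)/(6L³EI)  [x≤a] = -9·(48/5)²·4²·(3·(32/5)·16-(3·(32/5)+(48/5))·4)/(6·16³·20000) = -81/15625 m
Load 4 — applied couple M₀=-12 kN·m at a=32/3 m (b=L-a=16/3):
  y_4 = (R_Ax³/6 - M_Ax²/2)/EI  [x≤a] with R_A=-1, M_A=-4 = ((-1)·4³/6 - (-4)·4²/2)/20000 = 2/1875 m
Superposition: y = Σ y_i = -2831/562500 m ≈ -0.005033 m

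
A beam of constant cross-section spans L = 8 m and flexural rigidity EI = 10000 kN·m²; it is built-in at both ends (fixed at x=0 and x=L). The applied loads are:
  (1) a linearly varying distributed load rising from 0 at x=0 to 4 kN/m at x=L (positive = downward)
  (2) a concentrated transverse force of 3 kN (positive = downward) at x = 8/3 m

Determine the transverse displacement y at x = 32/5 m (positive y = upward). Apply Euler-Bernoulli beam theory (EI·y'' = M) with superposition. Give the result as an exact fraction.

y(32/5) = -304048/263671875 m

Load 1 — triangular load w₀=4 kN/m (0→w₀ over full span):
  y_1 = -w₀x²(L-x)²(x+2L)/(120LEI) = -4·(32/5)²·(8-(32/5))²·((32/5)+2·8)/(120·8·10000) = -28672/29296875 m
Load 2 — point force P=3 kN at a=8/3 m (b=L-a=16/3):
  y_2 = -Pa²(L-x)²(3bL-(3b+a)(L-x))/(6L³EI)  [x>a] = -3·(8/3)²·(8-(32/5))²·(3·(16/3)·8-(3·(16/3)+(8/3))·(8-(32/5)))/(6·8³·10000) = -368/2109375 m
Superposition: y = Σ y_i = -304048/263671875 m ≈ -0.001153 m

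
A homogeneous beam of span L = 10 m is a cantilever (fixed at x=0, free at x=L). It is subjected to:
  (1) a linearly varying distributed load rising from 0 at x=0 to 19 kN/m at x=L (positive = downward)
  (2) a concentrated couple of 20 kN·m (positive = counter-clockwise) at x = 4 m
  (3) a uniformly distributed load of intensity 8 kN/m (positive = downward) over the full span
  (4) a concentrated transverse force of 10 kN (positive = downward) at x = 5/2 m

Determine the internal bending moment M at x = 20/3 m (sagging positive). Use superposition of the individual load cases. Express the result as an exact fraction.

M(20/3) = -11200/81 kN·m

Load 1 — triangular load w₀=19 kN/m (0→w₀ over full span):
  M_1 = w₀Lx/2 - w₀L²/3 - w₀x³/(6L) = 19·10·(20/3)/2 - 19·10²/3 - 19·(20/3)³/(6·10) = -7600/81 kN·m
Load 2 — applied couple M₀=20 kN·m at a=4 m (b=L-a=6):
  M_2 = 0  [x>a] = 0 kN·m
Load 3 — uniform load w=8 kN/m over full span:
  M_3 = -w(L-x)²/2 = -8·(10-(20/3))²/2 = -400/9 kN·m
Load 4 — point force P=10 kN at a=5/2 m (b=L-a=15/2):
  M_4 = 0  [x>a] = 0 kN·m
Superposition: M = Σ M_i = -11200/81 kN·m ≈ -138.271605 kN·m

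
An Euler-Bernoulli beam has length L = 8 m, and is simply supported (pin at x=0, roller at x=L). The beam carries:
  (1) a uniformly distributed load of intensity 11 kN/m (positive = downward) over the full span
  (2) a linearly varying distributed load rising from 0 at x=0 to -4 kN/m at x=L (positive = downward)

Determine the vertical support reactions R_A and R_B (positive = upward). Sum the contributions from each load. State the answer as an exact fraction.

R_A = 116/3 kN, R_B = 100/3 kN

Load 1 — uniform load w=11 kN/m over full span:
  R_A = wL/2 = 11·8/2 = 44 kN
  R_B = wL/2 = 11·8/2 = 44 kN
Load 2 — triangular load w₀=-4 kN/m (0→w₀ over full span):
  R_A = w₀L/6 = (-4)·8/6 = -16/3 kN
  R_B = w₀L/3 = (-4)·8/3 = -32/3 kN
Superposition: R_A = 116/3 kN, R_B = 100/3 kN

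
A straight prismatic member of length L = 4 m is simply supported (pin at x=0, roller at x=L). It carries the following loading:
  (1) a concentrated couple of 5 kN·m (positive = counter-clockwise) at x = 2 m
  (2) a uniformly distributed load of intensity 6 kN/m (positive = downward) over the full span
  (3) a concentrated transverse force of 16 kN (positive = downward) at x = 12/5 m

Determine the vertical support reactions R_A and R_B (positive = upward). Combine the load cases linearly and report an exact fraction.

Load 1 — applied couple M₀=5 kN·m at a=2 m (b=L-a=2):
  R_A = M₀/L = 5/4 kN
  R_B = -M₀/L = -5/4 kN
Load 2 — uniform load w=6 kN/m over full span:
  R_A = wL/2 = 6·4/2 = 12 kN
  R_B = wL/2 = 6·4/2 = 12 kN
Load 3 — point force P=16 kN at a=12/5 m (b=L-a=8/5):
  R_A = Pb/L = 16·(8/5)/4 = 32/5 kN
  R_B = Pa/L = 16·(12/5)/4 = 48/5 kN
Superposition: R_A = 393/20 kN, R_B = 407/20 kN

R_A = 393/20 kN, R_B = 407/20 kN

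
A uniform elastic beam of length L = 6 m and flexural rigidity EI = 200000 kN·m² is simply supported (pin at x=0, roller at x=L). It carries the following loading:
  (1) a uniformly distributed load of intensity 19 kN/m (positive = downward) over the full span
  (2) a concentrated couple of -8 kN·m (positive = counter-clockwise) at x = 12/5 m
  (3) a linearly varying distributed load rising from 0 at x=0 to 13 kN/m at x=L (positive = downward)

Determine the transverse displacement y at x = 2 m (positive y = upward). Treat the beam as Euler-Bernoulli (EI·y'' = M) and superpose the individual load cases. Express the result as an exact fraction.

y(2) = -21047/11250000 m

Load 1 — uniform load w=19 kN/m over full span:
  y_1 = -wx(L³-2Lx²+x³)/(24EI) = -19·2·(6³-2·6·2²+2³)/(24·200000) = -209/150000 m
Load 2 — applied couple M₀=-8 kN·m at a=12/5 m (b=L-a=18/5):
  y_2 = (M₀x³/(6L)+C₁x)/EI  [x≤a] with C₁=M₀(3b²-L²)/(6L)=-16/25 = ((-8)·2³/(6·6)+(-16/25)·2)/200000 = -43/2812500 m
Load 3 — triangular load w₀=13 kN/m (0→w₀ over full span):
  y_3 = -w₀x(7L⁴-10L²x²+3x⁴)/(360LEI) = -13·2·(7·6⁴-10·6²·2²+3·2⁴)/(360·6·200000) = -13/28125 m
Superposition: y = Σ y_i = -21047/11250000 m ≈ -0.001871 m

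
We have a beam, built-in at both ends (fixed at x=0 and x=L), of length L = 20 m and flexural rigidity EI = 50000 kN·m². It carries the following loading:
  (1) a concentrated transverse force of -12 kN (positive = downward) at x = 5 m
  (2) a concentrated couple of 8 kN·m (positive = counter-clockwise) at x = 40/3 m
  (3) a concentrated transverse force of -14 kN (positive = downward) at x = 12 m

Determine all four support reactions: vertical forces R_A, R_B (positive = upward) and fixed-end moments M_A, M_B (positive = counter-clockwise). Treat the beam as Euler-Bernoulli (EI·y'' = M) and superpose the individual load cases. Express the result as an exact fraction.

Load 1 — point force P=-12 kN at a=5 m (b=L-a=15):
  R_A = Pb²(3a+b)/L³ = (-12)·15²·(3·5+15)/20³ = -81/8 kN
  M_A = Pab²/L² = (-12)·5·15²/20² = -135/4 kN·m
  R_B = Pa²(a+3b)/L³ = (-12)·5²·(5+3·15)/20³ = -15/8 kN
  M_B = -Pa²b/L² = -(-12)·5²·15/20² = 45/4 kN·m
Load 2 — applied couple M₀=8 kN·m at a=40/3 m (b=L-a=20/3):
  R_A = 6M₀ab/L³ = 6·8·(40/3)·(20/3)/20³ = 8/15 kN
  M_A = M₀b(2a-b)/L² = 8·(20/3)·(2·(40/3)-(20/3))/20² = 8/3 kN·m
  R_B = -6M₀ab/L³ = -6·8·(40/3)·(20/3)/20³ = -8/15 kN
  M_B = M₀a(2b-a)/L² = 8·(40/3)·(2·(20/3)-(40/3))/20² = 0 kN·m
Load 3 — point force P=-14 kN at a=12 m (b=L-a=8):
  R_A = Pb²(3a+b)/L³ = (-14)·8²·(3·12+8)/20³ = -616/125 kN
  M_A = Pab²/L² = (-14)·12·8²/20² = -672/25 kN·m
  R_B = Pa²(a+3b)/L³ = (-14)·12²·(12+3·8)/20³ = -1134/125 kN
  M_B = -Pa²b/L² = -(-14)·12²·8/20² = 1008/25 kN·m
Superposition: R_A = -43559/3000 kN, M_A = -17389/300 kN·m, R_B = -34441/3000 kN, M_B = 5157/100 kN·m

R_A = -43559/3000 kN, M_A = -17389/300 kN·m, R_B = -34441/3000 kN, M_B = 5157/100 kN·m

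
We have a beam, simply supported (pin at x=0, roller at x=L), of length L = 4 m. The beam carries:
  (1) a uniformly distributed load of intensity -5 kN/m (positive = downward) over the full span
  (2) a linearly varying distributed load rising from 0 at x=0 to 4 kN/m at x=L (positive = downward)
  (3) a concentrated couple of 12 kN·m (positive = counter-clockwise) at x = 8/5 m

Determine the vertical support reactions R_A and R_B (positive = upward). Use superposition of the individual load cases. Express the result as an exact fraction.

R_A = -13/3 kN, R_B = -23/3 kN

Load 1 — uniform load w=-5 kN/m over full span:
  R_A = wL/2 = (-5)·4/2 = -10 kN
  R_B = wL/2 = (-5)·4/2 = -10 kN
Load 2 — triangular load w₀=4 kN/m (0→w₀ over full span):
  R_A = w₀L/6 = 4·4/6 = 8/3 kN
  R_B = w₀L/3 = 4·4/3 = 16/3 kN
Load 3 — applied couple M₀=12 kN·m at a=8/5 m (b=L-a=12/5):
  R_A = M₀/L = 12/4 = 3 kN
  R_B = -M₀/L = -12/4 = -3 kN
Superposition: R_A = -13/3 kN, R_B = -23/3 kN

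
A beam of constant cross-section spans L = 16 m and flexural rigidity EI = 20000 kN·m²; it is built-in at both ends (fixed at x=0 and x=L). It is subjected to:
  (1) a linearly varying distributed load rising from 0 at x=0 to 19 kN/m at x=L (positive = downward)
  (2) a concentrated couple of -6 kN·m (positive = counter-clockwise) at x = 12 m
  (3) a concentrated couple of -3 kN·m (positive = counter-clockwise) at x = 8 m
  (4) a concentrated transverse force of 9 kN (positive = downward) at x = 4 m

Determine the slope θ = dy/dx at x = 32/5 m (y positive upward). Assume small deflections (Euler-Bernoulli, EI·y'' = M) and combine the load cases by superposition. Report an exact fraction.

θ(32/5) = -28809/3125000 rad

Load 1 — triangular load w₀=19 kN/m (0→w₀ over full span):
  θ_1 = -w₀(2x(L-x)(L-2x)(x+2L)+x²(L-x)²)/(120LEI) = -19·(2·(32/5)·(16-(32/5))·(16-2·(32/5))·((32/5)+2·16)+(32/5)²·(16-(32/5))²)/(120·16·20000) = -3648/390625 rad
Load 2 — applied couple M₀=-6 kN·m at a=12 m (b=L-a=4):
  θ_2 = (R_Ax²/2 - M_Ax)/EI  [x≤a] with R_A=-27/64, M_A=-15/8 = ((-27/64)·(32/5)²/2 - (-15/8)·(32/5))/20000 = 21/125000 rad
Load 3 — applied couple M₀=-3 kN·m at a=8 m (b=L-a=8):
  θ_3 = (R_Ax²/2 - M_Ax)/EI  [x≤a] with R_A=-9/32, M_A=-3/4 = ((-9/32)·(32/5)²/2 - (-3/4)·(32/5))/20000 = -3/62500 rad
Load 4 — point force P=9 kN at a=4 m (b=L-a=12):
  θ_4 = Pa²(L-x)(2bL-(3b+a)(L-x))/(2L³EI)  [x>a] = 9·4²·(16-(32/5))·(2·12·16-(3·12+4)·(16-(32/5)))/(2·16³·20000) = 0 rad
Superposition: θ = Σ θ_i = -28809/3125000 rad ≈ -0.009219 rad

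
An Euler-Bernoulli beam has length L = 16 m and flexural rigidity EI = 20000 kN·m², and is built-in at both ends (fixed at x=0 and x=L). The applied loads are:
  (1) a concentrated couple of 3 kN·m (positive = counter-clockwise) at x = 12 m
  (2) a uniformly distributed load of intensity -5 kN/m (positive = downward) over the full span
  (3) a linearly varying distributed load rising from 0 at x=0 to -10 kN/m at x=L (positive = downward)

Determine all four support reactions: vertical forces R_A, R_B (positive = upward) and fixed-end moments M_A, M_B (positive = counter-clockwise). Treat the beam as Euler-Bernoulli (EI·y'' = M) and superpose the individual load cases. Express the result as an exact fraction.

Load 1 — applied couple M₀=3 kN·m at a=12 m (b=L-a=4):
  R_A = 6M₀ab/L³ = 6·3·12·4/16³ = 27/128 kN
  M_A = M₀b(2a-b)/L² = 3·4·(2·12-4)/16² = 15/16 kN·m
  R_B = -6M₀ab/L³ = -6·3·12·4/16³ = -27/128 kN
  M_B = M₀a(2b-a)/L² = 3·12·(2·4-12)/16² = -9/16 kN·m
Load 2 — uniform load w=-5 kN/m over full span:
  R_A = wL/2 = (-5)·16/2 = -40 kN
  M_A = wL²/12 = (-5)·16²/12 = -320/3 kN·m
  R_B = wL/2 = (-5)·16/2 = -40 kN
  M_B = -wL²/12 = -(-5)·16²/12 = 320/3 kN·m
Load 3 — triangular load w₀=-10 kN/m (0→w₀ over full span):
  R_A = 3w₀L/20 = 3·(-10)·16/20 = -24 kN
  M_A = w₀L²/30 = (-10)·16²/30 = -256/3 kN·m
  R_B = 7w₀L/20 = 7·(-10)·16/20 = -56 kN
  M_B = -w₀L²/20 = -(-10)·16²/20 = 128 kN·m
Superposition: R_A = -8165/128 kN, M_A = -3057/16 kN·m, R_B = -12315/128 kN, M_B = 11237/48 kN·m

R_A = -8165/128 kN, M_A = -3057/16 kN·m, R_B = -12315/128 kN, M_B = 11237/48 kN·m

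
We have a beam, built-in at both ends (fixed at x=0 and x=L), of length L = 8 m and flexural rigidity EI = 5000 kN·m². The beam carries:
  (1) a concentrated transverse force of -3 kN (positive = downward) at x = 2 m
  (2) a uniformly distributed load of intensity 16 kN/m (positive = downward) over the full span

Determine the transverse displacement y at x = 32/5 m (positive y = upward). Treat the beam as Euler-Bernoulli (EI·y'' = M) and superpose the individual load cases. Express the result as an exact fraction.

y(32/5) = -32243/2343750 m

Load 1 — point force P=-3 kN at a=2 m (b=L-a=6):
  y_1 = -Pa²(L-x)²(3bL-(3b+a)(L-x))/(6L³EI)  [x>a] = -(-3)·2²·(8-(32/5))²·(3·6·8-(3·6+2)·(8-(32/5)))/(6·8³·5000) = 7/31250 m
Load 2 — uniform load w=16 kN/m over full span:
  y_2 = -wx²(L-x)²/(24EI) = -16·(32/5)²·(8-(32/5))²/(24·5000) = -16384/1171875 m
Superposition: y = Σ y_i = -32243/2343750 m ≈ -0.013757 m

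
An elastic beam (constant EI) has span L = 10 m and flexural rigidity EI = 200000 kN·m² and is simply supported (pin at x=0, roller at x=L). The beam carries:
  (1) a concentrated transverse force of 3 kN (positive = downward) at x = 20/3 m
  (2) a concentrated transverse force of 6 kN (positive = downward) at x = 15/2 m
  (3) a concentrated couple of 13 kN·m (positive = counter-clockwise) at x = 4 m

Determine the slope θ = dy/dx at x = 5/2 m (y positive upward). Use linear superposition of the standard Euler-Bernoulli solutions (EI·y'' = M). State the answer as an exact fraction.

Load 1 — point force P=3 kN at a=20/3 m (b=L-a=10/3):
  θ_1 = -Pb(L²-b²-3x²)/(6LEI)  [x≤a] = -3·(10/3)·(10²-(10/3)²-3·(5/2)²)/(6·10·200000) = -101/1728000 rad
Load 2 — point force P=6 kN at a=15/2 m (b=L-a=5/2):
  θ_2 = -Pb(L²-b²-3x²)/(6LEI)  [x≤a] = -6·(5/2)·(10²-(5/2)²-3·(5/2)²)/(6·10·200000) = -3/32000 rad
Load 3 — applied couple M₀=13 kN·m at a=4 m (b=L-a=6):
  θ_3 = (M₀x²/(2L)+C₁)/EI  [x≤a] with C₁=M₀(3b²-L²)/(6L)=26/15 = (13·(5/2)²/(2·10)+(26/15))/200000 = 1391/48000000 rad
Superposition: θ = Σ θ_i = -53231/432000000 rad ≈ -0.000123 rad

θ(5/2) = -53231/432000000 rad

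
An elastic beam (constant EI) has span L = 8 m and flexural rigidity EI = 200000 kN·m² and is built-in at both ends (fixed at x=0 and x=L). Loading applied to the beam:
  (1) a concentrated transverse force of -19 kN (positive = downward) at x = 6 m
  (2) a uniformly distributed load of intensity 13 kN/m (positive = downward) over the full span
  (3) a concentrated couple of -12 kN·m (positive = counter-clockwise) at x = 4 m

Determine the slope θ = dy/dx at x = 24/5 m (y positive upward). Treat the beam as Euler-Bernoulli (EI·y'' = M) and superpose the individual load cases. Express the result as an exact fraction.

Load 1 — point force P=-19 kN at a=6 m (b=L-a=2):
  θ_1 = -Pb²x(2aL-(3a+b)x)/(2L³EI)  [x≤a] = -(-19)·2²·(24/5)·(2·6·8-(3·6+2)·(24/5))/(2·8³·200000) = 0 rad
Load 2 — uniform load w=13 kN/m over full span:
  θ_2 = -wx(L-x)(L-2x)/(12EI) = -13·(24/5)·(8-(24/5))·(8-2·(24/5))/(12·200000) = 52/390625 rad
Load 3 — applied couple M₀=-12 kN·m at a=4 m (b=L-a=4):
  θ_3 = (R_Ax²/2 - M_Ax - M₀(x-a))/EI  [x>a] with R_A=-9/4, M_A=-3 = ((-9/4)·(24/5)²/2 - (-3)·(24/5) - (-12)·((24/5)-4))/200000 = -3/312500 rad
Superposition: θ = Σ θ_i = 193/1562500 rad ≈ 0.000124 rad

θ(24/5) = 193/1562500 rad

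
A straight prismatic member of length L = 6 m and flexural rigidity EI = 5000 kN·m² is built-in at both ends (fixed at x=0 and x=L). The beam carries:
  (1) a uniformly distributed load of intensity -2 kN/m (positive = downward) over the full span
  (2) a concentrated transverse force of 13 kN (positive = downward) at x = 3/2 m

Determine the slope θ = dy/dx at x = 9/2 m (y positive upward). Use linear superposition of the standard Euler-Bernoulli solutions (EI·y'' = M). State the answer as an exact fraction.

Load 1 — uniform load w=-2 kN/m over full span:
  θ_1 = -wx(L-x)(L-2x)/(12EI) = -(-2)·(9/2)·(6-(9/2))·(6-2·(9/2))/(12·5000) = -27/40000 rad
Load 2 — point force P=13 kN at a=3/2 m (b=L-a=9/2):
  θ_2 = Pa²(L-x)(2bL-(3b+a)(L-x))/(2L³EI)  [x>a] = 13·(3/2)²·(6-(9/2))·(2·(9/2)·6-(3·(9/2)+(3/2))·(6-(9/2)))/(2·6³·5000) = 819/1280000 rad
Superposition: θ = Σ θ_i = -9/256000 rad ≈ -0.000035 rad

θ(9/2) = -9/256000 rad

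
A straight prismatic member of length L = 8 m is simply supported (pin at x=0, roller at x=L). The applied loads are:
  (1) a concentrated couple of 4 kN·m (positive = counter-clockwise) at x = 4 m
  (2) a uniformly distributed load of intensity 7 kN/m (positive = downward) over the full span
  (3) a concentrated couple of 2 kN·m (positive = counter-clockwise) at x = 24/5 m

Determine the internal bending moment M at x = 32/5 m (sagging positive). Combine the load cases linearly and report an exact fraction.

Load 1 — applied couple M₀=4 kN·m at a=4 m (b=L-a=4):
  M_1 = M₀x/L - M₀  [x>a] = 4·(32/5)/8 - 4 = -4/5 kN·m
Load 2 — uniform load w=7 kN/m over full span:
  M_2 = wx(L-x)/2 = 7·(32/5)·(8-(32/5))/2 = 896/25 kN·m
Load 3 — applied couple M₀=2 kN·m at a=24/5 m (b=L-a=16/5):
  M_3 = M₀x/L - M₀  [x>a] = 2·(32/5)/8 - 2 = -2/5 kN·m
Superposition: M = Σ M_i = 866/25 kN·m ≈ 34.640000 kN·m

M(32/5) = 866/25 kN·m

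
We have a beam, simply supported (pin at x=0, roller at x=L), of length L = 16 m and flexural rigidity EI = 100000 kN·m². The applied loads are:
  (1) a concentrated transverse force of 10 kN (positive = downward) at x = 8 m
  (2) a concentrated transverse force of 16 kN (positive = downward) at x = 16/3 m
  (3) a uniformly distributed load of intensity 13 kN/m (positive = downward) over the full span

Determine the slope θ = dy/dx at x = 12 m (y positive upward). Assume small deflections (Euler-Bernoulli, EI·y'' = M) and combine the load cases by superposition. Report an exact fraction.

θ(12) = 731/40500 rad

Load 1 — point force P=10 kN at a=8 m (b=L-a=8):
  θ_1 = -Pa(2L²-6Lx+3x²+a²)/(6LEI)  [x>a] = -10·8·(2·16²-6·16·12+3·12²+8²)/(6·16·100000) = 3/2500 rad
Load 2 — point force P=16 kN at a=16/3 m (b=L-a=32/3):
  θ_2 = -Pa(2L²-6Lx+3x²+a²)/(6LEI)  [x>a] = -16·(16/3)·(2·16²-6·16·12+3·12²+(16/3)²)/(6·16·100000) = 404/253125 rad
Load 3 — uniform load w=13 kN/m over full span:
  θ_3 = -w(L³-6Lx²+4x³)/(24EI) = -13·(16³-6·16·12²+4·12³)/(24·100000) = 143/9375 rad
Superposition: θ = Σ θ_i = 731/40500 rad ≈ 0.018049 rad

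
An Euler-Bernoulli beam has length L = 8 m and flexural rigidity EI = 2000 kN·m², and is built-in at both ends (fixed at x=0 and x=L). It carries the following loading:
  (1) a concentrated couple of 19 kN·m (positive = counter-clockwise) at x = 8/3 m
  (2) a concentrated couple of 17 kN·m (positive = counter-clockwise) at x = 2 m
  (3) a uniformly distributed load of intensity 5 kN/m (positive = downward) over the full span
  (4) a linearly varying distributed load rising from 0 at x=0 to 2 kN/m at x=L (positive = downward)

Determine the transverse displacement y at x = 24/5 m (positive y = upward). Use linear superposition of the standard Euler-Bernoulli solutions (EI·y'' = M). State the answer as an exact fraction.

Load 1 — applied couple M₀=19 kN·m at a=8/3 m (b=L-a=16/3):
  y_1 = (R_Ax³/6 - M_Ax²/2 - M₀(x-a)²/2)/EI  [x>a] with R_A=19/6, M_A=0 = ((19/6)·(24/5)³/6 - 0·(24/5)²/2 - 19·((24/5)-(8/3))²/2)/2000 = 1064/140625 m
Load 2 — applied couple M₀=17 kN·m at a=2 m (b=L-a=6):
  y_2 = (R_Ax³/6 - M_Ax²/2 - M₀(x-a)²/2)/EI  [x>a] with R_A=153/64, M_A=-51/16 = ((153/64)·(24/5)³/6 - (-51/16)·(24/5)²/2 - 17·((24/5)-2)²/2)/2000 = 221/31250 m
Load 3 — uniform load w=5 kN/m over full span:
  y_3 = -wx²(L-x)²/(24EI) = -5·(24/5)²·(8-(24/5))²/(24·2000) = -384/15625 m
Load 4 — triangular load w₀=2 kN/m (0→w₀ over full span):
  y_4 = -w₀x²(L-x)²(x+2L)/(120LEI) = -2·(24/5)²·(8-(24/5))²·((24/5)+2·8)/(120·8·2000) = -9984/1953125 m
Superposition: y = Σ y_i = -529087/35156250 m ≈ -0.015050 m

y(24/5) = -529087/35156250 m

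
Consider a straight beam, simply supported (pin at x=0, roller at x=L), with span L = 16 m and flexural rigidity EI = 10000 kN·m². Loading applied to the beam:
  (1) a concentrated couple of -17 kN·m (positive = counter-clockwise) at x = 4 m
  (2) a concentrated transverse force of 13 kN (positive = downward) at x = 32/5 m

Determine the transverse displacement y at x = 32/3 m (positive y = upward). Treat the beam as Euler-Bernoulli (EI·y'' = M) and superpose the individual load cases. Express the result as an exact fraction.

y(32/3) = -435403/4218750 m

Load 1 — applied couple M₀=-17 kN·m at a=4 m (b=L-a=12):
  y_1 = (M₀x³/(6L)-M₀(x-a)²/2+C₁x)/EI  [x>a] with C₁=M₀(3b²-L²)/(6L)=-187/6 = ((-17)·(32/3)³/(6·16)-(-17)·((32/3)-4)²/2+(-187/6)·(32/3))/10000 = -1717/101250 m
Load 2 — point force P=13 kN at a=32/5 m (b=L-a=48/5):
  y_2 = -Pa(L-x)(2Lx-a²-x²)/(6LEI)  [x>a] = -13·(32/5)·(16-(32/3))·(2·16·(32/3)-(32/5)²-(32/3)²)/(6·16·10000) = -545792/6328125 m
Superposition: y = Σ y_i = -435403/4218750 m ≈ -0.103207 m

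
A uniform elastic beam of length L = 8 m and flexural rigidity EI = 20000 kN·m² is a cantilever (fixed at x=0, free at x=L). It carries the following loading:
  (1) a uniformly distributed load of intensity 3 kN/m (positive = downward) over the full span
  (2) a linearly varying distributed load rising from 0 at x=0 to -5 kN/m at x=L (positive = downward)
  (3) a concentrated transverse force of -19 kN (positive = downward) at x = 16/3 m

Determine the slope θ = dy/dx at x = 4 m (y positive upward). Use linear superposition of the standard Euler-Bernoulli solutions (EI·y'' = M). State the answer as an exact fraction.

Load 1 — uniform load w=3 kN/m over full span:
  θ_1 = -wx(x²-3Lx+3L²)/(6EI) = -3·4·(4²-3·8·4+3·8²)/(6·20000) = -7/625 rad
Load 2 — triangular load w₀=-5 kN/m (0→w₀ over full span):
  θ_2 = (w₀Lx²/4-w₀L²x/3-w₀x⁴/(24L))/EI = ((-5)·8·4²/4-(-5)·8²·4/3-(-5)·4⁴/(24·8))/20000 = 41/3000 rad
Load 3 — point force P=-19 kN at a=16/3 m (b=L-a=8/3):
  θ_3 = -Px(2a-x)/(2EI)  [x≤a] = -(-19)·4·(2·(16/3)-4)/(2·20000) = 19/1500 rad
Superposition: θ = Σ θ_i = 227/15000 rad ≈ 0.015133 rad

θ(4) = 227/15000 rad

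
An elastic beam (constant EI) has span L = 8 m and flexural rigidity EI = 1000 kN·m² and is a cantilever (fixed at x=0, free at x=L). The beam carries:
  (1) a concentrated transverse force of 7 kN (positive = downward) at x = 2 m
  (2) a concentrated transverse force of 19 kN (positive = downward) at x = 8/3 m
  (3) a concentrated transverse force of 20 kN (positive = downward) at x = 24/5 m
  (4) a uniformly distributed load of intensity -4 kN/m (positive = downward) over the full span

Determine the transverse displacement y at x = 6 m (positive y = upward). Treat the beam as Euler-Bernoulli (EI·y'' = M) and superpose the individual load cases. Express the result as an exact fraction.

Load 1 — point force P=7 kN at a=2 m (b=L-a=6):
  y_1 = -Pa²(3x-a)/(6EI)  [x>a] = -7·2²·(3·6-2)/(6·1000) = -28/375 m
Load 2 — point force P=19 kN at a=8/3 m (b=L-a=16/3):
  y_2 = -Pa²(3x-a)/(6EI)  [x>a] = -19·(8/3)²·(3·6-(8/3))/(6·1000) = -3496/10125 m
Load 3 — point force P=20 kN at a=24/5 m (b=L-a=16/5):
  y_3 = -Pa²(3x-a)/(6EI)  [x>a] = -20·(24/5)²·(3·6-(24/5))/(6·1000) = -3168/3125 m
Load 4 — uniform load w=-4 kN/m over full span:
  y_4 = -wx²(x²-4Lx+6L²)/(24EI) = -(-4)·6²·(6²-4·8·6+6·8²)/(24·1000) = 171/125 m
Superposition: y = Σ y_i = -16633/253125 m ≈ -0.065711 m

y(6) = -16633/253125 m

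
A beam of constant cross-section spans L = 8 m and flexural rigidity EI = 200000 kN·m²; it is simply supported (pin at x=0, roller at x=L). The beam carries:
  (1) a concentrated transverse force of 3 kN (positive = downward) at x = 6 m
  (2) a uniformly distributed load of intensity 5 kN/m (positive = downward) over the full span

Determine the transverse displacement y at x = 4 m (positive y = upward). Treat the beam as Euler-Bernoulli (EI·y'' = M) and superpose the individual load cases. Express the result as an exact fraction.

y(4) = -433/300000 m

Load 1 — point force P=3 kN at a=6 m (b=L-a=2):
  y_1 = -Pbx(L²-b²-x²)/(6LEI)  [x≤a] = -3·2·4·(8²-2²-4²)/(6·8·200000) = -11/100000 m
Load 2 — uniform load w=5 kN/m over full span:
  y_2 = -wx(L³-2Lx²+x³)/(24EI) = -5·4·(8³-2·8·4²+4³)/(24·200000) = -1/750 m
Superposition: y = Σ y_i = -433/300000 m ≈ -0.001443 m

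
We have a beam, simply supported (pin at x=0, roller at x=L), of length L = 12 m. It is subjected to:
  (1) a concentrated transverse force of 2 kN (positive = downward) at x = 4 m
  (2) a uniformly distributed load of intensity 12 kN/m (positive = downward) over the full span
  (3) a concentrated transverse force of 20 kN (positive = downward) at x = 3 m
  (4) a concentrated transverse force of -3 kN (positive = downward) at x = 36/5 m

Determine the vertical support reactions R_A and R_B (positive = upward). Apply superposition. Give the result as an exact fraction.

R_A = 1307/15 kN, R_B = 1138/15 kN

Load 1 — point force P=2 kN at a=4 m (b=L-a=8):
  R_A = Pb/L = 2·8/12 = 4/3 kN
  R_B = Pa/L = 2·4/12 = 2/3 kN
Load 2 — uniform load w=12 kN/m over full span:
  R_A = wL/2 = 12·12/2 = 72 kN
  R_B = wL/2 = 12·12/2 = 72 kN
Load 3 — point force P=20 kN at a=3 m (b=L-a=9):
  R_A = Pb/L = 20·9/12 = 15 kN
  R_B = Pa/L = 20·3/12 = 5 kN
Load 4 — point force P=-3 kN at a=36/5 m (b=L-a=24/5):
  R_A = Pb/L = (-3)·(24/5)/12 = -6/5 kN
  R_B = Pa/L = (-3)·(36/5)/12 = -9/5 kN
Superposition: R_A = 1307/15 kN, R_B = 1138/15 kN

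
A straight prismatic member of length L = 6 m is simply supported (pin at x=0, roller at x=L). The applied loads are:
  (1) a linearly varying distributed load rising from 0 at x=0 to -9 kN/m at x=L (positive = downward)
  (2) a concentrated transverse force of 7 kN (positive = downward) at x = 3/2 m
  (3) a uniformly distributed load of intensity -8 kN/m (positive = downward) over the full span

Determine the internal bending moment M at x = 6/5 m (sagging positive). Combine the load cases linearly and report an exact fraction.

M(6/5) = -6777/250 kN·m

Load 1 — triangular load w₀=-9 kN/m (0→w₀ over full span):
  M_1 = w₀Lx/6 - w₀x³/(6L) = (-9)·6·(6/5)/6 - (-9)·(6/5)³/(6·6) = -1296/125 kN·m
Load 2 — point force P=7 kN at a=3/2 m (b=L-a=9/2):
  M_2 = Pbx/L  [x≤a] = 7·(9/2)·(6/5)/6 = 63/10 kN·m
Load 3 — uniform load w=-8 kN/m over full span:
  M_3 = wx(L-x)/2 = (-8)·(6/5)·(6-(6/5))/2 = -576/25 kN·m
Superposition: M = Σ M_i = -6777/250 kN·m ≈ -27.108000 kN·m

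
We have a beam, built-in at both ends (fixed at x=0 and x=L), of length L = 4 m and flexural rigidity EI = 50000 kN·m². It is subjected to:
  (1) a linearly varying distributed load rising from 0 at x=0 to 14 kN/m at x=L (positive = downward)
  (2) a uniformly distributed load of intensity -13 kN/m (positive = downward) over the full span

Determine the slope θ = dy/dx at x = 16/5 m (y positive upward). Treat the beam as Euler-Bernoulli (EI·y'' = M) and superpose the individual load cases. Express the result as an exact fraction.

θ(16/5) = -332/5859375 rad

Load 1 — triangular load w₀=14 kN/m (0→w₀ over full span):
  θ_1 = -w₀(2x(L-x)(L-2x)(x+2L)+x²(L-x)²)/(120LEI) = -14·(2·(16/5)·(4-(16/5))·(4-2·(16/5))·((16/5)+2·4)+(16/5)²·(4-(16/5))²)/(120·4·50000) = 448/5859375 rad
Load 2 — uniform load w=-13 kN/m over full span:
  θ_2 = -wx(L-x)(L-2x)/(12EI) = -(-13)·(16/5)·(4-(16/5))·(4-2·(16/5))/(12·50000) = -52/390625 rad
Superposition: θ = Σ θ_i = -332/5859375 rad ≈ -0.000057 rad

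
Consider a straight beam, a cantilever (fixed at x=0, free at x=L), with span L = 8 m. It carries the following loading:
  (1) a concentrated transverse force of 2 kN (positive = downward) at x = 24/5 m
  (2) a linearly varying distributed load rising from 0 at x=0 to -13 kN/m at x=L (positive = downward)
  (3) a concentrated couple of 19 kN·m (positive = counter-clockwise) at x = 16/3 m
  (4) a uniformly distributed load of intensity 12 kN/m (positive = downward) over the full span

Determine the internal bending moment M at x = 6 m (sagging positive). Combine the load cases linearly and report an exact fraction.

Load 1 — point force P=2 kN at a=24/5 m (b=L-a=16/5):
  M_1 = 0  [x>a] = 0 kN·m
Load 2 — triangular load w₀=-13 kN/m (0→w₀ over full span):
  M_2 = w₀Lx/2 - w₀L²/3 - w₀x³/(6L) = (-13)·8·6/2 - (-13)·8²/3 - (-13)·6³/(6·8) = 143/6 kN·m
Load 3 — applied couple M₀=19 kN·m at a=16/3 m (b=L-a=8/3):
  M_3 = 0  [x>a] = 0 kN·m
Load 4 — uniform load w=12 kN/m over full span:
  M_4 = -w(L-x)²/2 = -12·(8-6)²/2 = -24 kN·m
Superposition: M = Σ M_i = -1/6 kN·m ≈ -0.166667 kN·m

M(6) = -1/6 kN·m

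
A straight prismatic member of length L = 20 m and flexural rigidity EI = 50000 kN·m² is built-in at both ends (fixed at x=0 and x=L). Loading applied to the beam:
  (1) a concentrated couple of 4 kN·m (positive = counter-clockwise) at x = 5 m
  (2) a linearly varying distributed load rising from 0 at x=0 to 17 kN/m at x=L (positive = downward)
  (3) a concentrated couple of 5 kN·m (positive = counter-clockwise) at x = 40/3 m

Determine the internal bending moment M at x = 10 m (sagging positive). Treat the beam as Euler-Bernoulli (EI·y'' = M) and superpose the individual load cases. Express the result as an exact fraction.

Load 1 — applied couple M₀=4 kN·m at a=5 m (b=L-a=15):
  M_1 = R_Ax - M_A - M₀  [x>a] with R_A=9/40, M_A=-3/4 = (9/40)·10 - (-3/4) - 4 = -1 kN·m
Load 2 — triangular load w₀=17 kN/m (0→w₀ over full span):
  M_2 = 3w₀Lx/20 - w₀L²/30 - w₀x³/(6L) = 3·17·20·10/20 - 17·20²/30 - 17·10³/(6·20) = 425/3 kN·m
Load 3 — applied couple M₀=5 kN·m at a=40/3 m (b=L-a=20/3):
  M_3 = R_Ax - M_A  [x≤a] with R_A=1/3, M_A=5/3 = (1/3)·10 - (5/3) = 5/3 kN·m
Superposition: M = Σ M_i = 427/3 kN·m ≈ 142.333333 kN·m

M(10) = 427/3 kN·m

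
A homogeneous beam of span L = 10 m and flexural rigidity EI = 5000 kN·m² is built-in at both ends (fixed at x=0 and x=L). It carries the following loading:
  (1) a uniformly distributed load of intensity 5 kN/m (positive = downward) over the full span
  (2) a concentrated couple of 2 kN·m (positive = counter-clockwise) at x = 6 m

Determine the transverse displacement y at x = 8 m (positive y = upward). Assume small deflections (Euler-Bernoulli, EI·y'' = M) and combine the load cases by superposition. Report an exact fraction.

y(8) = -4991/468750 m

Load 1 — uniform load w=5 kN/m over full span:
  y_1 = -wx²(L-x)²/(24EI) = -5·8²·(10-8)²/(24·5000) = -4/375 m
Load 2 — applied couple M₀=2 kN·m at a=6 m (b=L-a=4):
  y_2 = (R_Ax³/6 - M_Ax²/2 - M₀(x-a)²/2)/EI  [x>a] with R_A=36/125, M_A=16/25 = ((36/125)·8³/6 - (16/25)·8²/2 - 2·(8-6)²/2)/5000 = 3/156250 m
Superposition: y = Σ y_i = -4991/468750 m ≈ -0.010647 m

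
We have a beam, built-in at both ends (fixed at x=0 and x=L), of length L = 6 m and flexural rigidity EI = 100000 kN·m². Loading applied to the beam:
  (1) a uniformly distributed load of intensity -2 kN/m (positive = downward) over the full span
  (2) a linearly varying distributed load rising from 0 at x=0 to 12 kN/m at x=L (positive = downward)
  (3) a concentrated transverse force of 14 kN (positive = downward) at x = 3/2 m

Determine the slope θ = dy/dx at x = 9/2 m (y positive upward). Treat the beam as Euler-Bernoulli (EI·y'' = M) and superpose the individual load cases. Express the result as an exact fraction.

θ(9/2) = 6687/64000000 rad

Load 1 — uniform load w=-2 kN/m over full span:
  θ_1 = -wx(L-x)(L-2x)/(12EI) = -(-2)·(9/2)·(6-(9/2))·(6-2·(9/2))/(12·100000) = -27/800000 rad
Load 2 — triangular load w₀=12 kN/m (0→w₀ over full span):
  θ_2 = -w₀(2x(L-x)(L-2x)(x+2L)+x²(L-x)²)/(120LEI) = -12·(2·(9/2)·(6-(9/2))·(6-2·(9/2))·((9/2)+2·6)+(9/2)²·(6-(9/2))²)/(120·6·100000) = 3321/32000000 rad
Load 3 — point force P=14 kN at a=3/2 m (b=L-a=9/2):
  θ_3 = Pa²(L-x)(2bL-(3b+a)(L-x))/(2L³EI)  [x>a] = 14·(3/2)²·(6-(9/2))·(2·(9/2)·6-(3·(9/2)+(3/2))·(6-(9/2)))/(2·6³·100000) = 441/12800000 rad
Superposition: θ = Σ θ_i = 6687/64000000 rad ≈ 0.000104 rad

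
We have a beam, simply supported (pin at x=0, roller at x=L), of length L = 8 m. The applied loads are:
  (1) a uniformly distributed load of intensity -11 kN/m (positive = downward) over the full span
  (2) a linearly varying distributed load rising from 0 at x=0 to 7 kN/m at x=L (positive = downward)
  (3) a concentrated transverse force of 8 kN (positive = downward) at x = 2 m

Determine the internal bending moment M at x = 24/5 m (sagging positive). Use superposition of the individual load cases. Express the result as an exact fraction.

Load 1 — uniform load w=-11 kN/m over full span:
  M_1 = wx(L-x)/2 = (-11)·(24/5)·(8-(24/5))/2 = -2112/25 kN·m
Load 2 — triangular load w₀=7 kN/m (0→w₀ over full span):
  M_2 = w₀Lx/6 - w₀x³/(6L) = 7·8·(24/5)/6 - 7·(24/5)³/(6·8) = 3584/125 kN·m
Load 3 — point force P=8 kN at a=2 m (b=L-a=6):
  M_3 = Pa(L-x)/L  [x>a] = 8·2·(8-(24/5))/8 = 32/5 kN·m
Superposition: M = Σ M_i = -6176/125 kN·m ≈ -49.408000 kN·m

M(24/5) = -6176/125 kN·m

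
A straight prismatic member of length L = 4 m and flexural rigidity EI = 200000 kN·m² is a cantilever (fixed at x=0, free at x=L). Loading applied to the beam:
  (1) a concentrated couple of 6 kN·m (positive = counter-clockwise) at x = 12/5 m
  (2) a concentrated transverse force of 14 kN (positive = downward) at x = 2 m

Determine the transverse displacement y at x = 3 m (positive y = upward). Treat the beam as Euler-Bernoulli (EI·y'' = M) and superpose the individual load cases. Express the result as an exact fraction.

Load 1 — applied couple M₀=6 kN·m at a=12/5 m (b=L-a=8/5):
  y_1 = M₀a(2x-a)/(2EI)  [x>a] = 6·(12/5)·(2·3-(12/5))/(2·200000) = 81/625000 m
Load 2 — point force P=14 kN at a=2 m (b=L-a=2):
  y_2 = -Pa²(3x-a)/(6EI)  [x>a] = -14·2²·(3·3-2)/(6·200000) = -49/150000 m
Superposition: y = Σ y_i = -739/3750000 m ≈ -0.000197 m

y(3) = -739/3750000 m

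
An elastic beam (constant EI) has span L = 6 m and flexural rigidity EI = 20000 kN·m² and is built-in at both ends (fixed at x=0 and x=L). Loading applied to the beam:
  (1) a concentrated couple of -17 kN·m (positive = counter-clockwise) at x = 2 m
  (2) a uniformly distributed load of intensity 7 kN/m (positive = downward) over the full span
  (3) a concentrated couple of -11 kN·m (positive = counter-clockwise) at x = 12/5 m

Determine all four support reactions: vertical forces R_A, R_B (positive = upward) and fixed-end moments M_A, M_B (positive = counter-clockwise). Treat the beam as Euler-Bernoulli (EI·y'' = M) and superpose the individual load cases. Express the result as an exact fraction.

R_A = 3281/225 kN, M_A = 492/25 kN·m, R_B = 6169/225 kN, M_B = -2264/75 kN·m

Load 1 — applied couple M₀=-17 kN·m at a=2 m (b=L-a=4):
  R_A = 6M₀ab/L³ = 6·(-17)·2·4/6³ = -34/9 kN
  M_A = M₀b(2a-b)/L² = (-17)·4·(2·2-4)/6² = 0 kN·m
  R_B = -6M₀ab/L³ = -6·(-17)·2·4/6³ = 34/9 kN
  M_B = M₀a(2b-a)/L² = (-17)·2·(2·4-2)/6² = -17/3 kN·m
Load 2 — uniform load w=7 kN/m over full span:
  R_A = wL/2 = 7·6/2 = 21 kN
  M_A = wL²/12 = 7·6²/12 = 21 kN·m
  R_B = wL/2 = 7·6/2 = 21 kN
  M_B = -wL²/12 = -7·6²/12 = -21 kN·m
Load 3 — applied couple M₀=-11 kN·m at a=12/5 m (b=L-a=18/5):
  R_A = 6M₀ab/L³ = 6·(-11)·(12/5)·(18/5)/6³ = -66/25 kN
  M_A = M₀b(2a-b)/L² = (-11)·(18/5)·(2·(12/5)-(18/5))/6² = -33/25 kN·m
  R_B = -6M₀ab/L³ = -6·(-11)·(12/5)·(18/5)/6³ = 66/25 kN
  M_B = M₀a(2b-a)/L² = (-11)·(12/5)·(2·(18/5)-(12/5))/6² = -88/25 kN·m
Superposition: R_A = 3281/225 kN, M_A = 492/25 kN·m, R_B = 6169/225 kN, M_B = -2264/75 kN·m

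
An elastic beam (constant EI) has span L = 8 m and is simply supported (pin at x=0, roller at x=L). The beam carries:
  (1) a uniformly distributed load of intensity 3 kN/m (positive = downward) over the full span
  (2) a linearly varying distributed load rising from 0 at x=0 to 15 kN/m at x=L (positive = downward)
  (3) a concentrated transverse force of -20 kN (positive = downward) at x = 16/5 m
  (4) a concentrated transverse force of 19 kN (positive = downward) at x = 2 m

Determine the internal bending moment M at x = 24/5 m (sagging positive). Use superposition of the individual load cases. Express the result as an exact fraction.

Load 1 — uniform load w=3 kN/m over full span:
  M_1 = wx(L-x)/2 = 3·(24/5)·(8-(24/5))/2 = 576/25 kN·m
Load 2 — triangular load w₀=15 kN/m (0→w₀ over full span):
  M_2 = w₀Lx/6 - w₀x³/(6L) = 15·8·(24/5)/6 - 15·(24/5)³/(6·8) = 1536/25 kN·m
Load 3 — point force P=-20 kN at a=16/5 m (b=L-a=24/5):
  M_3 = Pa(L-x)/L  [x>a] = (-20)·(16/5)·(8-(24/5))/8 = -128/5 kN·m
Load 4 — point force P=19 kN at a=2 m (b=L-a=6):
  M_4 = Pa(L-x)/L  [x>a] = 19·2·(8-(24/5))/8 = 76/5 kN·m
Superposition: M = Σ M_i = 1852/25 kN·m ≈ 74.080000 kN·m

M(24/5) = 1852/25 kN·m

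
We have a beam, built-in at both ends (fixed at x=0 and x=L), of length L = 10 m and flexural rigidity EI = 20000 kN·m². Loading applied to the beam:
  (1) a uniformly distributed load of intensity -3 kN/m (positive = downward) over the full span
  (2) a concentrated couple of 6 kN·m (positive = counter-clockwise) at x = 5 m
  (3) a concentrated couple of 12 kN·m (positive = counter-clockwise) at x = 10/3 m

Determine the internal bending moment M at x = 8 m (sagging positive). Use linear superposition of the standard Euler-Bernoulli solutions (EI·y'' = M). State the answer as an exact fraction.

M(8) = 3/2 kN·m

Load 1 — uniform load w=-3 kN/m over full span:
  M_1 = wLx/2 - wL²/12 - wx²/2 = (-3)·10·8/2 - (-3)·10²/12 - (-3)·8²/2 = 1 kN·m
Load 2 — applied couple M₀=6 kN·m at a=5 m (b=L-a=5):
  M_2 = R_Ax - M_A - M₀  [x>a] with R_A=9/10, M_A=3/2 = (9/10)·8 - (3/2) - 6 = -3/10 kN·m
Load 3 — applied couple M₀=12 kN·m at a=10/3 m (b=L-a=20/3):
  M_3 = R_Ax - M_A - M₀  [x>a] with R_A=8/5, M_A=0 = (8/5)·8 - 0 - 12 = 4/5 kN·m
Superposition: M = Σ M_i = 3/2 kN·m ≈ 1.500000 kN·m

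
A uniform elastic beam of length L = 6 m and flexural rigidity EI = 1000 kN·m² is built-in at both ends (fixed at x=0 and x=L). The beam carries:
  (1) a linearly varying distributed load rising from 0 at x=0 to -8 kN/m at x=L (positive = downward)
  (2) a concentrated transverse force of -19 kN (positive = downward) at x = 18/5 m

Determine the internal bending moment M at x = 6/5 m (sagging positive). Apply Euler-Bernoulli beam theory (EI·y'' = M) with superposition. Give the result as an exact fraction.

Load 1 — triangular load w₀=-8 kN/m (0→w₀ over full span):
  M_1 = 3w₀Lx/20 - w₀L²/30 - w₀x³/(6L) = 3·(-8)·6·(6/5)/20 - (-8)·6²/30 - (-8)·(6/5)³/(6·6) = 168/125 kN·m
Load 2 — point force P=-19 kN at a=18/5 m (b=L-a=12/5):
  M_2 = Pb²(3a+b)x/L³ - Pab²/L²  [x≤a] = (-19)·(12/5)²·(3·(18/5)+(12/5))·(6/5)/6³ - (-19)·(18/5)·(12/5)²/6² = 1824/625 kN·m
Superposition: M = Σ M_i = 2664/625 kN·m ≈ 4.262400 kN·m

M(6/5) = 2664/625 kN·m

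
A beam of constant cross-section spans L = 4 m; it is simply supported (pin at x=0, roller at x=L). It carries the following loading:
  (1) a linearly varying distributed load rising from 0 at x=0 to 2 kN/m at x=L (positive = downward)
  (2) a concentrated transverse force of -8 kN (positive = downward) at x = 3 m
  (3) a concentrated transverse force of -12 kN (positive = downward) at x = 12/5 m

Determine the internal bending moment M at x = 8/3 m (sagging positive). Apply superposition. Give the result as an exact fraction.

Load 1 — triangular load w₀=2 kN/m (0→w₀ over full span):
  M_1 = w₀Lx/6 - w₀x³/(6L) = 2·4·(8/3)/6 - 2·(8/3)³/(6·4) = 160/81 kN·m
Load 2 — point force P=-8 kN at a=3 m (b=L-a=1):
  M_2 = Pbx/L  [x≤a] = (-8)·1·(8/3)/4 = -16/3 kN·m
Load 3 — point force P=-12 kN at a=12/5 m (b=L-a=8/5):
  M_3 = Pa(L-x)/L  [x>a] = (-12)·(12/5)·(4-(8/3))/4 = -48/5 kN·m
Superposition: M = Σ M_i = -5248/405 kN·m ≈ -12.958025 kN·m

M(8/3) = -5248/405 kN·m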